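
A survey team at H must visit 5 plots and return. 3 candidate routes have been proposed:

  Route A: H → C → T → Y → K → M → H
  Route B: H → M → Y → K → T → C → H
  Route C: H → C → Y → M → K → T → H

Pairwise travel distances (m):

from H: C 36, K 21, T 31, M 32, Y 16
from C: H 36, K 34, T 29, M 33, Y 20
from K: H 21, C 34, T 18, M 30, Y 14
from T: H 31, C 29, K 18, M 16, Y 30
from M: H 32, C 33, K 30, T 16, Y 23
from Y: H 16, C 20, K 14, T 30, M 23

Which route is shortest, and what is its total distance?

Shortest is Route B, total 152 m.

Route A: 36 + 29 + 30 + 14 + 30 + 32 = 171
Route B: 32 + 23 + 14 + 18 + 29 + 36 = 152
Route C: 36 + 20 + 23 + 30 + 18 + 31 = 158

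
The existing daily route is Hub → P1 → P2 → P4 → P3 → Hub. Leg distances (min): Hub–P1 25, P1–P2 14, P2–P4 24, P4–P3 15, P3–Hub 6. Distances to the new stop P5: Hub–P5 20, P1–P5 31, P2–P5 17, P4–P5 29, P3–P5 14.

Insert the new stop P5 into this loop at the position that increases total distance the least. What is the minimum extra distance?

Minimum extra distance: 22 min, inserting P5 between P2 and P4.

Insertion cost between consecutive stops i–j is d(i,P5) + d(P5,j) − d(i,j):
  between Hub and P1: 20 + 31 − 25 = 26
  between P1 and P2: 31 + 17 − 14 = 34
  between P2 and P4: 17 + 29 − 24 = 22
  between P4 and P3: 29 + 14 − 15 = 28
  between P3 and Hub: 14 + 20 − 6 = 28
Cheapest insertion is between P2 and P4, adding 22.
New total = 84 + 22 = 106.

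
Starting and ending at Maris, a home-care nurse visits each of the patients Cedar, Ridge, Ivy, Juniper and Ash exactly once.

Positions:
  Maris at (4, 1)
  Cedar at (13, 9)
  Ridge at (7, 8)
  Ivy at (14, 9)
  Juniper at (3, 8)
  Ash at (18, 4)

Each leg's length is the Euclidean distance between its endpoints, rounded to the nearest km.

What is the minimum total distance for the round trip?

Maris → Cedar → Ridge → Ivy → Juniper → Ash → Maris: 12+6+7+11+16+14 = 66
Maris → Cedar → Ridge → Ivy → Ash → Juniper → Maris: 12+6+7+6+16+7 = 54
Maris → Cedar → Ridge → Juniper → Ivy → Ash → Maris: 12+6+4+11+6+14 = 53
Maris → Cedar → Ridge → Juniper → Ash → Ivy → Maris: 12+6+4+16+6+13 = 57
Maris → Cedar → Ridge → Ash → Ivy → Juniper → Maris: 12+6+12+6+11+7 = 54
Maris → Cedar → Ridge → Ash → Juniper → Ivy → Maris: 12+6+12+16+11+13 = 70
Maris → Cedar → Ivy → Ridge → Juniper → Ash → Maris: 12+1+7+4+16+14 = 54
Maris → Cedar → Ivy → Ridge → Ash → Juniper → Maris: 12+1+7+12+16+7 = 55
Maris → Cedar → Ivy → Juniper → Ridge → Ash → Maris: 12+1+11+4+12+14 = 54
Maris → Cedar → Ivy → Juniper → Ash → Ridge → Maris: 12+1+11+16+12+8 = 60
Maris → Cedar → Ivy → Ash → Ridge → Juniper → Maris: 12+1+6+12+4+7 = 42
Maris → Cedar → Ivy → Ash → Juniper → Ridge → Maris: 12+1+6+16+4+8 = 47
Maris → Cedar → Juniper → Ridge → Ivy → Ash → Maris: 12+10+4+7+6+14 = 53
Maris → Cedar → Juniper → Ridge → Ash → Ivy → Maris: 12+10+4+12+6+13 = 57
… (46 more)
Maris → Juniper → Ridge → Cedar → Ivy → Ash → Maris: 7+4+6+1+6+14 = 38  ← best
The minimum is 38.
One optimal route: Maris → Juniper → Ridge → Cedar → Ivy → Ash → Maris (or its reverse).

38 km — the shortest possible round trip.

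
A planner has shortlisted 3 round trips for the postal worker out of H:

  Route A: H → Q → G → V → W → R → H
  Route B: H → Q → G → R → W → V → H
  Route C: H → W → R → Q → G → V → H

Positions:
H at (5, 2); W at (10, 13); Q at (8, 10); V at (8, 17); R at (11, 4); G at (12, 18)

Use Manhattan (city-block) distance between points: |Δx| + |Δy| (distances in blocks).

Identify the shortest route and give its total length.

Shortest is Route A, total 52 blocks.

Route A: 11 + 12 + 5 + 6 + 10 + 8 = 52
Route B: 11 + 12 + 15 + 10 + 6 + 18 = 72
Route C: 16 + 10 + 9 + 12 + 5 + 18 = 70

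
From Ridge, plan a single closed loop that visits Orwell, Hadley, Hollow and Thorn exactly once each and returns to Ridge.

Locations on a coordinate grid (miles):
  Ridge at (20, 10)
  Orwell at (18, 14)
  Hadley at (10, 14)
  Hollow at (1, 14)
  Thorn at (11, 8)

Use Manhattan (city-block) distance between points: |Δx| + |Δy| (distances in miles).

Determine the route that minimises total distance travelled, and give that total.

50 miles — the shortest possible round trip.

Ridge→Orwell→Hadley→Hollow→Thorn→Ridge: 6+8+9+16+11 = 50
Ridge→Orwell→Hadley→Thorn→Hollow→Ridge: 6+8+7+16+23 = 60
Ridge→Orwell→Hollow→Hadley→Thorn→Ridge: 6+17+9+7+11 = 50
Ridge→Orwell→Hollow→Thorn→Hadley→Ridge: 6+17+16+7+14 = 60
Ridge→Orwell→Thorn→Hadley→Hollow→Ridge: 6+13+7+9+23 = 58
Ridge→Orwell→Thorn→Hollow→Hadley→Ridge: 6+13+16+9+14 = 58
Ridge→Hadley→Orwell→Hollow→Thorn→Ridge: 14+8+17+16+11 = 66
Ridge→Hadley→Orwell→Thorn→Hollow→Ridge: 14+8+13+16+23 = 74
Ridge→Hadley→Hollow→Orwell→Thorn→Ridge: 14+9+17+13+11 = 64
Ridge→Hadley→Thorn→Orwell→Hollow→Ridge: 14+7+13+17+23 = 74
Ridge→Hollow→Orwell→Hadley→Thorn→Ridge: 23+17+8+7+11 = 66
Ridge→Hollow→Hadley→Orwell→Thorn→Ridge: 23+9+8+13+11 = 64
The minimum is 50.
One optimal route: Ridge → Orwell → Hadley → Hollow → Thorn → Ridge (or its reverse).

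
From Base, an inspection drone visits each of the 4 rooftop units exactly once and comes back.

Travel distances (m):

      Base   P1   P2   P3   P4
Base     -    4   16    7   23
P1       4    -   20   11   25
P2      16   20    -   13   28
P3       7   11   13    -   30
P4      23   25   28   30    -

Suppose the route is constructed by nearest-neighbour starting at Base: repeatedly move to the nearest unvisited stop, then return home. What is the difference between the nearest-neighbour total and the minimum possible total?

From Base: P1=4, P3=7, P2=16, P4=23 → choose P1 (4).
From P1: P3=11, P2=20, P4=25 → choose P3 (11).
From P3: P2=13, P4=30 → choose P2 (13).
From P2: P4=28 → choose P4 (28).
NN route Base → P1 → P3 → P2 → P4 → Base costs 79.
Optimal: Base → P1 → P4 → P2 → P3 → Base costs 77 (by enumerating all 12 distinct tours).
Excess = 79 − 77 = 2.

2 m longer than the optimal tour.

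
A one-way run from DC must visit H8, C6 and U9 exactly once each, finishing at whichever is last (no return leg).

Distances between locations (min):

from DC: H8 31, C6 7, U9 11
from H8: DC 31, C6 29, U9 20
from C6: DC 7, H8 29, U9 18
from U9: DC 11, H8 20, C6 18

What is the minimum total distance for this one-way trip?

45 min — the minimum one-way total.

There are 3! = 6 possible orderings.
DC→H8→C6→U9: 31+29+18 = 78
DC→H8→U9→C6: 31+20+18 = 69
DC→C6→H8→U9: 7+29+20 = 56
DC→C6→U9→H8: 7+18+20 = 45
DC→U9→H8→C6: 11+20+29 = 60
DC→U9→C6→H8: 11+18+29 = 58
The minimum is 45.
One shortest path: DC → C6 → U9 → H8.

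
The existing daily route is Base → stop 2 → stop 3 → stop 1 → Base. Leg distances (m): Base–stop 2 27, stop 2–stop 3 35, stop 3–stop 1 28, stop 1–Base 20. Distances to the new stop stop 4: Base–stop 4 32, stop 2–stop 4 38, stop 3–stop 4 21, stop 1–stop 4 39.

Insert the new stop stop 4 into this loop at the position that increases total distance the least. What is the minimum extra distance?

Insertion cost between consecutive stops i–j is d(i,stop 4) + d(stop 4,j) − d(i,j):
  between Base and stop 2: 32 + 38 − 27 = 43
  between stop 2 and stop 3: 38 + 21 − 35 = 24
  between stop 3 and stop 1: 21 + 39 − 28 = 32
  between stop 1 and Base: 39 + 32 − 20 = 51
Cheapest insertion is between stop 2 and stop 3, adding 24.
New total = 110 + 24 = 134.

Adding 24 m by placing stop 4 on the stop 2–stop 3 leg.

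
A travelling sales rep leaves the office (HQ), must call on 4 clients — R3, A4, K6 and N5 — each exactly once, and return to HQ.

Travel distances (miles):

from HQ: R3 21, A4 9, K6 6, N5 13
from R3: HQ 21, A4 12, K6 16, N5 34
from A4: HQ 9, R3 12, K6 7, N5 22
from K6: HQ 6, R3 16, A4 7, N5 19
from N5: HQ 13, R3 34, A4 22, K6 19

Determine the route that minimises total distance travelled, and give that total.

With 4 stops there are 4!/2 = 12 distinct round trips (a route and its reverse cost the same).
HQ-R3-A4-K6-N5-HQ: 21+12+7+19+13 = 72
HQ-R3-A4-N5-K6-HQ: 21+12+22+19+6 = 80
HQ-R3-K6-A4-N5-HQ: 21+16+7+22+13 = 79
HQ-R3-K6-N5-A4-HQ: 21+16+19+22+9 = 87
HQ-R3-N5-A4-K6-HQ: 21+34+22+7+6 = 90
HQ-R3-N5-K6-A4-HQ: 21+34+19+7+9 = 90
HQ-A4-R3-K6-N5-HQ: 9+12+16+19+13 = 69
HQ-A4-R3-N5-K6-HQ: 9+12+34+19+6 = 80
HQ-A4-K6-R3-N5-HQ: 9+7+16+34+13 = 79
HQ-A4-N5-R3-K6-HQ: 9+22+34+16+6 = 87
HQ-K6-R3-A4-N5-HQ: 6+16+12+22+13 = 69
HQ-K6-A4-R3-N5-HQ: 6+7+12+34+13 = 72
The minimum is 69.
One optimal route: HQ → A4 → R3 → K6 → N5 → HQ (or its reverse).

69 miles — the shortest possible round trip.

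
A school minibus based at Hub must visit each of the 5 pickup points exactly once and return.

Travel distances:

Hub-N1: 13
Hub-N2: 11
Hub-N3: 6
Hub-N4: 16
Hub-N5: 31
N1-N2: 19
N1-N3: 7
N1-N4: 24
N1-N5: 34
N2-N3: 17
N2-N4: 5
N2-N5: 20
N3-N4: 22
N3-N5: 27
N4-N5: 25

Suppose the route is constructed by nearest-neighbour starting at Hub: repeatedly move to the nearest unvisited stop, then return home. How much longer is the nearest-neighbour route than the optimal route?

From Hub: N3=6, N2=11, N1=13, N4=16, N5=31 → choose N3 (6).
From N3: N1=7, N2=17, N4=22, N5=27 → choose N1 (7).
From N1: N2=19, N4=24, N5=34 → choose N2 (19).
From N2: N4=5, N5=20 → choose N4 (5).
From N4: N5=25 → choose N5 (25).
NN route Hub → N3 → N1 → N2 → N4 → N5 → Hub costs 93.
Optimal: Hub → N1 → N3 → N5 → N2 → N4 → Hub costs 88 (by enumerating all 60 distinct tours).
Excess = 93 − 88 = 5.

5 longer than the optimal tour.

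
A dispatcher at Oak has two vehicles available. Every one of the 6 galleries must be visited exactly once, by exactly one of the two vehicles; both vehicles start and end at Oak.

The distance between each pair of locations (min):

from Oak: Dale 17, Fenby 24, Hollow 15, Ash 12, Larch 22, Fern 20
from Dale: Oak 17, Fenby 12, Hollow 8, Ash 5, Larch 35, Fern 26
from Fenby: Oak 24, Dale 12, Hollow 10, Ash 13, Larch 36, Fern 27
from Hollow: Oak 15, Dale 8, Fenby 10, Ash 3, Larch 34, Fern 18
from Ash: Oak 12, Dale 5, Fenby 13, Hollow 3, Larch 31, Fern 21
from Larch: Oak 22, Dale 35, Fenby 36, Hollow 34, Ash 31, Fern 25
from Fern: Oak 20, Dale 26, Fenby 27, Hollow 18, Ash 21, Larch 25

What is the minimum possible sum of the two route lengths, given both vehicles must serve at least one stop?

Minimum combined distance: 121 min.

Try each way of splitting the stops between the two vehicles (each non-empty) and, for each split, find the best tour for each vehicle:
  {Dale} + {Fenby, Hollow, Ash, Larch, Fern}: 34 + 99 = 133
  {Fenby} + {Dale, Hollow, Ash, Larch, Fern}: 48 + 90 = 138
  {Dale, Fenby} + {Hollow, Ash, Larch, Fern}: 53 + 80 = 133
  {Hollow} + {Dale, Fenby, Ash, Larch, Fern}: 30 + 103 = 133
  {Dale, Hollow} + {Fenby, Ash, Larch, Fern}: 40 + 99 = 139
  {Fenby, Hollow} + {Dale, Ash, Larch, Fern}: 49 + 90 = 139
  … (31 splits in total)
  {Dale, Fenby, Hollow, Ash} + {Larch, Fern}: 54 + 67 = 121  ← best
Best: vehicle 1 Oak → Dale → Fenby → Hollow → Ash → Oak = 54; vehicle 2 Oak → Larch → Fern → Oak = 67; combined 121.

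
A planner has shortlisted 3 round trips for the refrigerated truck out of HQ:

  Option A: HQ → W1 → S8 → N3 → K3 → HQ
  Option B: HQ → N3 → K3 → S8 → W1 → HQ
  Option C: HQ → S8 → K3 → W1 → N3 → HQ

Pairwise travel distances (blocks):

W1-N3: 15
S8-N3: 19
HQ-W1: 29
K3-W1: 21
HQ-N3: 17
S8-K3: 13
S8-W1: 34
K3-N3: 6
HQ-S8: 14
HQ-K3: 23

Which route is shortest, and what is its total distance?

Option A: 29 + 34 + 19 + 6 + 23 = 111
Option B: 17 + 6 + 13 + 34 + 29 = 99
Option C: 14 + 13 + 21 + 15 + 17 = 80

80 blocks — Option C is the shortest.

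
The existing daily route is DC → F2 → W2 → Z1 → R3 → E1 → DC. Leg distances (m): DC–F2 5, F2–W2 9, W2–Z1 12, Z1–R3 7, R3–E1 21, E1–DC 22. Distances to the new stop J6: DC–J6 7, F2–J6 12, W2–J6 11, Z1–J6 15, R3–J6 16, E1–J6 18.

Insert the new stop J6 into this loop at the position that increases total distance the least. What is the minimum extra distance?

+3 m — insert J6 between E1 and DC.

Insertion cost between consecutive stops i–j is d(i,J6) + d(J6,j) − d(i,j):
  between DC and F2: 7 + 12 − 5 = 14
  between F2 and W2: 12 + 11 − 9 = 14
  between W2 and Z1: 11 + 15 − 12 = 14
  between Z1 and R3: 15 + 16 − 7 = 24
  between R3 and E1: 16 + 18 − 21 = 13
  between E1 and DC: 18 + 7 − 22 = 3
Cheapest insertion is between E1 and DC, adding 3.
New total = 76 + 3 = 79.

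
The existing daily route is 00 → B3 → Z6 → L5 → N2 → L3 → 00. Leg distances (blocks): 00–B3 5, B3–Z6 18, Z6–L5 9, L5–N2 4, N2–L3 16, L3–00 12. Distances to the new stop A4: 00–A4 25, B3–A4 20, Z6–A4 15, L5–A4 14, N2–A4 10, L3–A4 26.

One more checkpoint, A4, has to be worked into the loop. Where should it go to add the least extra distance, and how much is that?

Insertion cost between consecutive stops i–j is d(i,A4) + d(A4,j) − d(i,j):
  between 00 and B3: 25 + 20 − 5 = 40
  between B3 and Z6: 20 + 15 − 18 = 17
  between Z6 and L5: 15 + 14 − 9 = 20
  between L5 and N2: 14 + 10 − 4 = 20
  between N2 and L3: 10 + 26 − 16 = 20
  between L3 and 00: 26 + 25 − 12 = 39
Cheapest insertion is between B3 and Z6, adding 17.
New total = 64 + 17 = 81.

+17 blocks — insert A4 between B3 and Z6.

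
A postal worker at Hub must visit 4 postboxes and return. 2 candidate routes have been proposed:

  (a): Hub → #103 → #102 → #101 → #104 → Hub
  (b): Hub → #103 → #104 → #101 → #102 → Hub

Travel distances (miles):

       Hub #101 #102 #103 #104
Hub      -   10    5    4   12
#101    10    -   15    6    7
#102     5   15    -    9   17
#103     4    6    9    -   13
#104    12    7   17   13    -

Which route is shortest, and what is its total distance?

(a): 4 + 9 + 15 + 7 + 12 = 47
(b): 4 + 13 + 7 + 15 + 5 = 44

44 miles — (b) is the shortest.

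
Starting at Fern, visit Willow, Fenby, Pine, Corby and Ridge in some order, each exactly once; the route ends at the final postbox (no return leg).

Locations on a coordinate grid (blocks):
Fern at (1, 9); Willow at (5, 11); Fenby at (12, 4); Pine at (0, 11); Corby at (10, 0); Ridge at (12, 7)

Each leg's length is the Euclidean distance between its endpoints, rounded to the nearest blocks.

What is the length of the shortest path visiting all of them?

There are 5! = 120 possible orderings.
Fern→Willow→Fenby→Pine→Corby→Ridge: 4+10+14+15+7 = 50
Fern→Willow→Fenby→Pine→Ridge→Corby: 4+10+14+13+7 = 48
Fern→Willow→Fenby→Corby→Pine→Ridge: 4+10+4+15+13 = 46
Fern→Willow→Fenby→Corby→Ridge→Pine: 4+10+4+7+13 = 38
Fern→Willow→Fenby→Ridge→Pine→Corby: 4+10+3+13+15 = 45
Fern→Willow→Fenby→Ridge→Corby→Pine: 4+10+3+7+15 = 39
Fern→Willow→Pine→Fenby→Corby→Ridge: 4+5+14+4+7 = 34
Fern→Willow→Pine→Fenby→Ridge→Corby: 4+5+14+3+7 = 33
Fern→Willow→Pine→Corby→Fenby→Ridge: 4+5+15+4+3 = 31
Fern→Willow→Pine→Corby→Ridge→Fenby: 4+5+15+7+3 = 34
Fern→Willow→Pine→Ridge→Fenby→Corby: 4+5+13+3+4 = 29
Fern→Willow→Pine→Ridge→Corby→Fenby: 4+5+13+7+4 = 33
Fern→Willow→Corby→Fenby→Pine→Ridge: 4+12+4+14+13 = 47
Fern→Willow→Corby→Fenby→Ridge→Pine: 4+12+4+3+13 = 36
… (106 more)
Fern→Pine→Willow→Ridge→Fenby→Corby: 2+5+8+3+4 = 22  ← best
The minimum is 22.
One shortest path: Fern → Pine → Willow → Ridge → Fenby → Corby.

Minimum one-way distance = 22 blocks.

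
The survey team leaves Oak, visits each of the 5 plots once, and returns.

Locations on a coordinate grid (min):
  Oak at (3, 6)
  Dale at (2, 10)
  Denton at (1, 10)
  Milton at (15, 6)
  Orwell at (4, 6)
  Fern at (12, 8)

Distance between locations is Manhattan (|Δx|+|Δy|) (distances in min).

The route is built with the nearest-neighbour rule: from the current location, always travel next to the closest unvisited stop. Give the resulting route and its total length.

Oak → [Orwell:1 / Dale:5 / Denton:6 / Fern:11 / Milton:12] → Orwell (1)
Orwell → [Dale:6 / Denton:7 / Fern:10 / Milton:11] → Dale (6)
Dale → [Denton:1 / Fern:12 / Milton:17] → Denton (1)
Denton → [Fern:13 / Milton:18] → Fern (13)
Fern → [Milton:5] → Milton (5)
Return Milton→Oak: 12.
Total = 1 + 6 + 1 + 13 + 5 + 12 = 38.

Nearest-neighbour total = 38 min; route Oak → Orwell → Dale → Denton → Fern → Milton → Oak.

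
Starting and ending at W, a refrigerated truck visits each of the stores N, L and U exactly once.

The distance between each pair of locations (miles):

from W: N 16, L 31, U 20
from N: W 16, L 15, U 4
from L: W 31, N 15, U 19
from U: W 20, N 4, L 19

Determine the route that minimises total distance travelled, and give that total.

There are 3 distinct closed tours to check (reversals are equivalent).
W → N → L → U → W: 16+15+19+20 = 70
W → N → U → L → W: 16+4+19+31 = 70
W → L → N → U → W: 31+15+4+20 = 70
The minimum is 70.
One optimal route: W → N → L → U → W (or its reverse).

70 miles — the shortest possible round trip.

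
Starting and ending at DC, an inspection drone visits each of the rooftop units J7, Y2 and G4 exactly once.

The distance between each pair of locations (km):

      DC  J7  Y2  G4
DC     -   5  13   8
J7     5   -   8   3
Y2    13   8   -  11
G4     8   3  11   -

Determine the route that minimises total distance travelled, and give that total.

32 km — the shortest possible round trip.

There are 3 distinct closed tours to check (reversals are equivalent).
DC→J7→Y2→G4→DC: 5+8+11+8 = 32
DC→J7→G4→Y2→DC: 5+3+11+13 = 32
DC→Y2→J7→G4→DC: 13+8+3+8 = 32
The minimum is 32.
One optimal route: DC → J7 → Y2 → G4 → DC (or its reverse).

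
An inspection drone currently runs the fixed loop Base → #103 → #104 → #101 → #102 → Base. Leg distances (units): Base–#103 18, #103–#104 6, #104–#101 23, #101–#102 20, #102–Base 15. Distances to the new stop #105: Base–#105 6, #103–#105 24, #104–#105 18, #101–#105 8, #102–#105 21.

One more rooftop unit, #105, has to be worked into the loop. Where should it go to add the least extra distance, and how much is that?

Adding 3 by placing #105 on the #104–#101 leg.

Insertion cost between consecutive stops i–j is d(i,#105) + d(#105,j) − d(i,j):
  between Base and #103: 6 + 24 − 18 = 12
  between #103 and #104: 24 + 18 − 6 = 36
  between #104 and #101: 18 + 8 − 23 = 3
  between #101 and #102: 8 + 21 − 20 = 9
  between #102 and Base: 21 + 6 − 15 = 12
Cheapest insertion is between #104 and #101, adding 3.
New total = 82 + 3 = 85.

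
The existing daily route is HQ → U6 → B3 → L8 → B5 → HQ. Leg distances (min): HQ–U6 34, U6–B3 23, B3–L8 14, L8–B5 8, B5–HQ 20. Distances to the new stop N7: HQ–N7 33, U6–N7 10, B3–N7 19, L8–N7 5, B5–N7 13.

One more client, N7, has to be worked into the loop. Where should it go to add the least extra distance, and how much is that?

Insertion cost between consecutive stops i–j is d(i,N7) + d(N7,j) − d(i,j):
  between HQ and U6: 33 + 10 − 34 = 9
  between U6 and B3: 10 + 19 − 23 = 6
  between B3 and L8: 19 + 5 − 14 = 10
  between L8 and B5: 5 + 13 − 8 = 10
  between B5 and HQ: 13 + 33 − 20 = 26
Cheapest insertion is between U6 and B3, adding 6.
New total = 99 + 6 = 105.

Minimum extra distance: 6 min, inserting N7 between U6 and B3.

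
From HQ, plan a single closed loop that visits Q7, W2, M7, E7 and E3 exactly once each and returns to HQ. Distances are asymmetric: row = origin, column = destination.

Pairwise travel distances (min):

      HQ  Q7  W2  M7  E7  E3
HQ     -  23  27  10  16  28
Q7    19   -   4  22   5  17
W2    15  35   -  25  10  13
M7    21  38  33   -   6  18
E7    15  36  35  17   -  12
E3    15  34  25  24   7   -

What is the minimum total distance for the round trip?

Shortest round trip = 81 min.

HQ - Q7 - W2 - M7 - E7 - E3 - HQ: 23+4+25+6+12+15 = 85
HQ - Q7 - W2 - M7 - E3 - E7 - HQ: 23+4+25+18+7+15 = 92
HQ - Q7 - W2 - E7 - M7 - E3 - HQ: 23+4+10+17+18+15 = 87
HQ - Q7 - W2 - E7 - E3 - M7 - HQ: 23+4+10+12+24+21 = 94
HQ - Q7 - W2 - E3 - M7 - E7 - HQ: 23+4+13+24+6+15 = 85
HQ - Q7 - W2 - E3 - E7 - M7 - HQ: 23+4+13+7+17+21 = 85
HQ - Q7 - M7 - W2 - E7 - E3 - HQ: 23+22+33+10+12+15 = 115
HQ - Q7 - M7 - W2 - E3 - E7 - HQ: 23+22+33+13+7+15 = 113
HQ - Q7 - M7 - E7 - W2 - E3 - HQ: 23+22+6+35+13+15 = 114
HQ - Q7 - M7 - E7 - E3 - W2 - HQ: 23+22+6+12+25+15 = 103
HQ - Q7 - M7 - E3 - W2 - E7 - HQ: 23+22+18+25+10+15 = 113
HQ - Q7 - M7 - E3 - E7 - W2 - HQ: 23+22+18+7+35+15 = 120
HQ - Q7 - E7 - W2 - M7 - E3 - HQ: 23+5+35+25+18+15 = 121
HQ - Q7 - E7 - W2 - E3 - M7 - HQ: 23+5+35+13+24+21 = 121
… (106 more)
HQ - M7 - E7 - E3 - Q7 - W2 - HQ: 10+6+12+34+4+15 = 81  ← best
The minimum is 81.
One optimal route: HQ → M7 → E7 → E3 → Q7 → W2 → HQ.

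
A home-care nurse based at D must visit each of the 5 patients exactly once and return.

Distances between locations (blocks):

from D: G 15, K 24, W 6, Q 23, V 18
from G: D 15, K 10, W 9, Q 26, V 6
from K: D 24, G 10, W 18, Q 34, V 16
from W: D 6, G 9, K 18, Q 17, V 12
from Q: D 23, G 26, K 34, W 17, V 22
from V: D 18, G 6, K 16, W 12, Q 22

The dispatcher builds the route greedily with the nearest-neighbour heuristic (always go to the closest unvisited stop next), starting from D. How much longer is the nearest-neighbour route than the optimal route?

9 blocks longer than the optimal tour.

From D: W=6, G=15, V=18, Q=23, K=24 → choose W (6).
From W: G=9, V=12, Q=17, K=18 → choose G (9).
From G: V=6, K=10, Q=26 → choose V (6).
From V: K=16, Q=22 → choose K (16).
From K: Q=34 → choose Q (34).
NN route D → W → G → V → K → Q → D costs 94.
Optimal: D → K → G → V → Q → W → D costs 85 (by enumerating all 60 distinct tours).
Excess = 94 − 85 = 9.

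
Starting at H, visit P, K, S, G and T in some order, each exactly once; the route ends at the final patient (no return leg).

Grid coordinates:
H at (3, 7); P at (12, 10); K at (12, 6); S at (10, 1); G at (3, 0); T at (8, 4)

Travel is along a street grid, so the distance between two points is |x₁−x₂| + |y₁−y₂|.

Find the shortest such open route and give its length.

Shortest open route: 30.

There are 5! = 120 possible orderings.
H - P - K - S - G - T: 12+4+7+8+9 = 40
H - P - K - S - T - G: 12+4+7+5+9 = 37
H - P - K - G - S - T: 12+4+15+8+5 = 44
H - P - K - G - T - S: 12+4+15+9+5 = 45
H - P - K - T - S - G: 12+4+6+5+8 = 35
H - P - K - T - G - S: 12+4+6+9+8 = 39
H - P - S - K - G - T: 12+11+7+15+9 = 54
H - P - S - K - T - G: 12+11+7+6+9 = 45
H - P - S - G - K - T: 12+11+8+15+6 = 52
H - P - S - G - T - K: 12+11+8+9+6 = 46
H - P - S - T - K - G: 12+11+5+6+15 = 49
H - P - S - T - G - K: 12+11+5+9+15 = 52
H - P - G - K - S - T: 12+19+15+7+5 = 58
H - P - G - K - T - S: 12+19+15+6+5 = 57
… (106 more)
H - G - S - T - K - P: 7+8+5+6+4 = 30  ← best
The minimum is 30.
One shortest path: H → G → S → T → K → P.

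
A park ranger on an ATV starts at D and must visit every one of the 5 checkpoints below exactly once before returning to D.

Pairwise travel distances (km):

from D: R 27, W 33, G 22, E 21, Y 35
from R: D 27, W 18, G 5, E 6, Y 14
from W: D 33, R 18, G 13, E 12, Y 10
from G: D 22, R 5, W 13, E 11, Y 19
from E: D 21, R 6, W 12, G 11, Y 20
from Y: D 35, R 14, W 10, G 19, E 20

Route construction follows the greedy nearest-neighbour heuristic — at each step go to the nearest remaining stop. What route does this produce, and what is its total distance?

From D: distances to unvisited — E=21, G=22, R=27, W=33, Y=35. Nearest is E (21).
From E: distances to unvisited — R=6, G=11, W=12, Y=20. Nearest is R (6).
From R: distances to unvisited — G=5, Y=14, W=18. Nearest is G (5).
From G: distances to unvisited — W=13, Y=19. Nearest is W (13).
From W: distances to unvisited — Y=10. Nearest is Y (10).
Return Y→D: 35.
Total = 21 + 6 + 5 + 13 + 10 + 35 = 90.

90 km along D → E → R → G → W → Y → D.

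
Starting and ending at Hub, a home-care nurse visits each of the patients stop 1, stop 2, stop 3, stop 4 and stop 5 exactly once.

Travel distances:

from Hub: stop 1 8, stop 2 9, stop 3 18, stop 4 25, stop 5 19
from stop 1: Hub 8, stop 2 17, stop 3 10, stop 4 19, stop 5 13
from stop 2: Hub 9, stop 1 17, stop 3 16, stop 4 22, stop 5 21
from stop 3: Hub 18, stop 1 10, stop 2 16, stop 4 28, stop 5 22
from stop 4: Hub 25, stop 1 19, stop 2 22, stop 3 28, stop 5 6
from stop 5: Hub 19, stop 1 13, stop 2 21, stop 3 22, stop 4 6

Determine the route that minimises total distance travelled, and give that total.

There are 60 distinct closed tours to check (reversals are equivalent).
Hub→stop 1→stop 2→stop 3→stop 4→stop 5→Hub: 8+17+16+28+6+19 = 94
Hub→stop 1→stop 2→stop 3→stop 5→stop 4→Hub: 8+17+16+22+6+25 = 94
Hub→stop 1→stop 2→stop 4→stop 3→stop 5→Hub: 8+17+22+28+22+19 = 116
Hub→stop 1→stop 2→stop 4→stop 5→stop 3→Hub: 8+17+22+6+22+18 = 93
Hub→stop 1→stop 2→stop 5→stop 3→stop 4→Hub: 8+17+21+22+28+25 = 121
Hub→stop 1→stop 2→stop 5→stop 4→stop 3→Hub: 8+17+21+6+28+18 = 98
Hub→stop 1→stop 3→stop 2→stop 4→stop 5→Hub: 8+10+16+22+6+19 = 81
Hub→stop 1→stop 3→stop 2→stop 5→stop 4→Hub: 8+10+16+21+6+25 = 86
Hub→stop 1→stop 3→stop 4→stop 2→stop 5→Hub: 8+10+28+22+21+19 = 108
Hub→stop 1→stop 3→stop 4→stop 5→stop 2→Hub: 8+10+28+6+21+9 = 82
Hub→stop 1→stop 3→stop 5→stop 2→stop 4→Hub: 8+10+22+21+22+25 = 108
Hub→stop 1→stop 3→stop 5→stop 4→stop 2→Hub: 8+10+22+6+22+9 = 77
Hub→stop 1→stop 4→stop 2→stop 3→stop 5→Hub: 8+19+22+16+22+19 = 106
Hub→stop 1→stop 4→stop 2→stop 5→stop 3→Hub: 8+19+22+21+22+18 = 110
… (46 more)
The minimum is 77.
One optimal route: Hub → stop 1 → stop 3 → stop 5 → stop 4 → stop 2 → Hub (or its reverse).

77 — the shortest possible round trip.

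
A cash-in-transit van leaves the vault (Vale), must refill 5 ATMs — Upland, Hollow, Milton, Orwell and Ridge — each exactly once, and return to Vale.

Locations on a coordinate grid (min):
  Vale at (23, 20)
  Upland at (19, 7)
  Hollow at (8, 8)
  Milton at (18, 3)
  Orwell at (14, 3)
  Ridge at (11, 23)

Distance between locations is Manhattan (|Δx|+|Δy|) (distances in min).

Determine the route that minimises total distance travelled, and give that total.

There are 60 distinct closed tours to check (reversals are equivalent).
Vale-Upland-Hollow-Milton-Orwell-Ridge-Vale: 17+12+15+4+23+15 = 86
Vale-Upland-Hollow-Milton-Ridge-Orwell-Vale: 17+12+15+27+23+26 = 120
Vale-Upland-Hollow-Orwell-Milton-Ridge-Vale: 17+12+11+4+27+15 = 86
Vale-Upland-Hollow-Orwell-Ridge-Milton-Vale: 17+12+11+23+27+22 = 112
Vale-Upland-Hollow-Ridge-Milton-Orwell-Vale: 17+12+18+27+4+26 = 104
Vale-Upland-Hollow-Ridge-Orwell-Milton-Vale: 17+12+18+23+4+22 = 96
Vale-Upland-Milton-Hollow-Orwell-Ridge-Vale: 17+5+15+11+23+15 = 86
Vale-Upland-Milton-Hollow-Ridge-Orwell-Vale: 17+5+15+18+23+26 = 104
Vale-Upland-Milton-Orwell-Hollow-Ridge-Vale: 17+5+4+11+18+15 = 70
Vale-Upland-Milton-Orwell-Ridge-Hollow-Vale: 17+5+4+23+18+27 = 94
Vale-Upland-Milton-Ridge-Hollow-Orwell-Vale: 17+5+27+18+11+26 = 104
Vale-Upland-Milton-Ridge-Orwell-Hollow-Vale: 17+5+27+23+11+27 = 110
Vale-Upland-Orwell-Hollow-Milton-Ridge-Vale: 17+9+11+15+27+15 = 94
Vale-Upland-Orwell-Hollow-Ridge-Milton-Vale: 17+9+11+18+27+22 = 104
… (46 more)
The minimum is 70.
One optimal route: Vale → Upland → Milton → Orwell → Hollow → Ridge → Vale (or its reverse).

Shortest round trip = 70 min.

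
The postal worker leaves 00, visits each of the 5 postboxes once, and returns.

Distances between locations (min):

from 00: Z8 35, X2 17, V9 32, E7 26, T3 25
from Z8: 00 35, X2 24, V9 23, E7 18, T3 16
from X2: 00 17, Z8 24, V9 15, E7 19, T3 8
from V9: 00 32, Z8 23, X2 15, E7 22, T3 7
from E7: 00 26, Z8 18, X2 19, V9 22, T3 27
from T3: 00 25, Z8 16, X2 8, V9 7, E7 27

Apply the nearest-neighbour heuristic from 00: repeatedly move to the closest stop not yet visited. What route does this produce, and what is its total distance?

107 min along 00 → X2 → T3 → V9 → E7 → Z8 → 00.

00 → [X2:17 / T3:25 / E7:26 / V9:32 / Z8:35] → X2 (17)
X2 → [T3:8 / V9:15 / E7:19 / Z8:24] → T3 (8)
T3 → [V9:7 / Z8:16 / E7:27] → V9 (7)
V9 → [E7:22 / Z8:23] → E7 (22)
E7 → [Z8:18] → Z8 (18)
Return Z8→00: 35.
Total = 17 + 8 + 7 + 22 + 18 + 35 = 107.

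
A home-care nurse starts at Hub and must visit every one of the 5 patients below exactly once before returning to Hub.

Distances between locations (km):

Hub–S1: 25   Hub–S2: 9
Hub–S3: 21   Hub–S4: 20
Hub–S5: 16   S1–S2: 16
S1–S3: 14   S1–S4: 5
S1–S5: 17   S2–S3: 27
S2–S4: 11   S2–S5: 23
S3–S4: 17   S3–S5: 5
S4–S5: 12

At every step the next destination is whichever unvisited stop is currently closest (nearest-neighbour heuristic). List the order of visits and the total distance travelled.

Total distance 60 km via the nearest-neighbour route Hub → S2 → S4 → S1 → S3 → S5 → Hub.

At Hub the remaining stops are S2 9, S5 16, S4 20, S3 21, S1 25; go to S2.
At S2 the remaining stops are S4 11, S1 16, S5 23, S3 27; go to S4.
At S4 the remaining stops are S1 5, S5 12, S3 17; go to S1.
At S1 the remaining stops are S3 14, S5 17; go to S3.
At S3 the remaining stops are S5 5; go to S5.
Return S5→Hub: 16.
Total = 9 + 11 + 5 + 14 + 5 + 16 = 60.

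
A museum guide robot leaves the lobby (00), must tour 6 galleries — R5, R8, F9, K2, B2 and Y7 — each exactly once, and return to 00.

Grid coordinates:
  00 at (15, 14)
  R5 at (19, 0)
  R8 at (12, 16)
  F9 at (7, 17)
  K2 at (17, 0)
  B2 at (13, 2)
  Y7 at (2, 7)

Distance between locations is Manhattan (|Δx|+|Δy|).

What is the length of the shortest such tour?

00 → R5 → R8 → F9 → K2 → B2 → Y7 → 00: 18+23+6+27+6+16+20 = 116
00 → R5 → R8 → F9 → K2 → Y7 → B2 → 00: 18+23+6+27+22+16+14 = 126
00 → R5 → R8 → F9 → B2 → K2 → Y7 → 00: 18+23+6+21+6+22+20 = 116
00 → R5 → R8 → F9 → B2 → Y7 → K2 → 00: 18+23+6+21+16+22+16 = 122
00 → R5 → R8 → F9 → Y7 → K2 → B2 → 00: 18+23+6+15+22+6+14 = 104
00 → R5 → R8 → F9 → Y7 → B2 → K2 → 00: 18+23+6+15+16+6+16 = 100
00 → R5 → R8 → K2 → F9 → B2 → Y7 → 00: 18+23+21+27+21+16+20 = 146
00 → R5 → R8 → K2 → F9 → Y7 → B2 → 00: 18+23+21+27+15+16+14 = 134
… (352 more)
00 → R5 → K2 → B2 → Y7 → F9 → R8 → 00: 18+2+6+16+15+6+5 = 68  ← best
The minimum is 68.
One optimal route: 00 → R5 → K2 → B2 → Y7 → F9 → R8 → 00 (or its reverse).

Minimum total distance: 68.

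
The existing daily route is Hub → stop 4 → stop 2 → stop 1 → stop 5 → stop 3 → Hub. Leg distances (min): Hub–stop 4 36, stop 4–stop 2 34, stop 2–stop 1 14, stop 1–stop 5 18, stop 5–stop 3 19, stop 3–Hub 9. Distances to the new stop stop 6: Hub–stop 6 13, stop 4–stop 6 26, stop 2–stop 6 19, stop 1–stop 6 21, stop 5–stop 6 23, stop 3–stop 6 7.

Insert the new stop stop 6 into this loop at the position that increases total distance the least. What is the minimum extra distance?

Insertion cost between consecutive stops i–j is d(i,stop 6) + d(stop 6,j) − d(i,j):
  between Hub and stop 4: 13 + 26 − 36 = 3
  between stop 4 and stop 2: 26 + 19 − 34 = 11
  between stop 2 and stop 1: 19 + 21 − 14 = 26
  between stop 1 and stop 5: 21 + 23 − 18 = 26
  between stop 5 and stop 3: 23 + 7 − 19 = 11
  between stop 3 and Hub: 7 + 13 − 9 = 11
Cheapest insertion is between Hub and stop 4, adding 3.
New total = 130 + 3 = 133.

Minimum extra distance: 3 min, inserting stop 6 between Hub and stop 4.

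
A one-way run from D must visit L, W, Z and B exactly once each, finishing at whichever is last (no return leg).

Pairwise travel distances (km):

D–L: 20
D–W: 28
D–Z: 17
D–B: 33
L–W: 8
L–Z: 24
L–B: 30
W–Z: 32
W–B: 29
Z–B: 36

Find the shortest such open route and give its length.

There are 4! = 24 possible orderings.
D → L → W → Z → B: 20+8+32+36 = 96
D → L → W → B → Z: 20+8+29+36 = 93
D → L → Z → W → B: 20+24+32+29 = 105
D → L → Z → B → W: 20+24+36+29 = 109
D → L → B → W → Z: 20+30+29+32 = 111
D → L → B → Z → W: 20+30+36+32 = 118
D → W → L → Z → B: 28+8+24+36 = 96
D → W → L → B → Z: 28+8+30+36 = 102
D → W → Z → L → B: 28+32+24+30 = 114
D → W → Z → B → L: 28+32+36+30 = 126
D → W → B → L → Z: 28+29+30+24 = 111
D → W → B → Z → L: 28+29+36+24 = 117
D → Z → L → W → B: 17+24+8+29 = 78
D → Z → L → B → W: 17+24+30+29 = 100
… (10 more)
The minimum is 78.
One shortest path: D → Z → L → W → B.

Shortest open route: 78 km.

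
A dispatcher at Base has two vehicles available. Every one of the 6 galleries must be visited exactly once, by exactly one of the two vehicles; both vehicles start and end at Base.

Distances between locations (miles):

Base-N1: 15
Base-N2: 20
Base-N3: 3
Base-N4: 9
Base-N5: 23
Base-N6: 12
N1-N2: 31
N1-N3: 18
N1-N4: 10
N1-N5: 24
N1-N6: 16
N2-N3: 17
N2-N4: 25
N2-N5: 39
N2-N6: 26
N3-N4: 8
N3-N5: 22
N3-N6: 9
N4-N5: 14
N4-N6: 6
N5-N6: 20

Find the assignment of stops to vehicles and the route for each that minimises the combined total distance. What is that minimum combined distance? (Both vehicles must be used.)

111 miles — the smallest possible combined total.

There are 2^5 − 1 = 31 ways to divide the 6 stops into two non-empty groups. For each, the best each vehicle can do is its own shortest tour through its group:
  {N1} + {N2, N3, N4, N5, N6}: 30 + 89 = 119
  {N2} + {N1, N3, N4, N5, N6}: 40 + 71 = 111
  {N1, N2} + {N3, N4, N5, N6}: 66 + 55 = 121
  {N3} + {N1, N2, N4, N5, N6}: 6 + 105 = 111
  {N1, N3} + {N2, N4, N5, N6}: 36 + 89 = 125
  {N2, N3} + {N1, N4, N5, N6}: 40 + 71 = 111
  … (31 splits in total)
Best: vehicle 1 Base → N2 → Base = 40; vehicle 2 Base → N1 → N4 → N5 → N6 → N3 → Base = 71; combined 111.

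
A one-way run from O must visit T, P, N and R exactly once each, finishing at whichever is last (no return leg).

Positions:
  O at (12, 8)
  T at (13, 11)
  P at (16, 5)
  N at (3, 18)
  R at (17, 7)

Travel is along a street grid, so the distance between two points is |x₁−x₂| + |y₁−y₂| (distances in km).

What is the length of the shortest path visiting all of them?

Shortest open route: 35 km.

There are 4! = 24 possible orderings.
O → T → P → N → R: 4+9+26+25 = 64
O → T → P → R → N: 4+9+3+25 = 41
O → T → N → P → R: 4+17+26+3 = 50
O → T → N → R → P: 4+17+25+3 = 49
O → T → R → P → N: 4+8+3+26 = 41
O → T → R → N → P: 4+8+25+26 = 63
O → P → T → N → R: 7+9+17+25 = 58
O → P → T → R → N: 7+9+8+25 = 49
O → P → N → T → R: 7+26+17+8 = 58
O → P → N → R → T: 7+26+25+8 = 66
O → P → R → T → N: 7+3+8+17 = 35
O → P → R → N → T: 7+3+25+17 = 52
O → N → T → P → R: 19+17+9+3 = 48
O → N → T → R → P: 19+17+8+3 = 47
… (10 more)
The minimum is 35.
One shortest path: O → P → R → T → N.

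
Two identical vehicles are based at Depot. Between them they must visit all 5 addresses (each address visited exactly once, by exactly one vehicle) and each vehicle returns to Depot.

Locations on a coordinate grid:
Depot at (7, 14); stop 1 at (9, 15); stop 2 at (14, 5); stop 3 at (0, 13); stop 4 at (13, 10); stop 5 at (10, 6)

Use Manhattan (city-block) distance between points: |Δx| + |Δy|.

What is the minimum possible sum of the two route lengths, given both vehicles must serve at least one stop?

Minimum combined distance: 50.

Check every non-empty split of the stops between the two vehicles; for each half take its own optimal tour:
  {stop 1} + {stop 2, stop 3, stop 4, stop 5}: 6 + 46 = 52
  {stop 2} + {stop 1, stop 3, stop 4, stop 5}: 32 + 44 = 76
  {stop 1, stop 2} + {stop 3, stop 4, stop 5}: 34 + 42 = 76
  {stop 3} + {stop 1, stop 2, stop 4, stop 5}: 16 + 34 = 50
  {stop 1, stop 3} + {stop 2, stop 4, stop 5}: 22 + 32 = 54
  {stop 2, stop 3} + {stop 1, stop 4, stop 5}: 46 + 30 = 76
  … (15 splits in total)
Best: vehicle 1 Depot → stop 3 → Depot = 16; vehicle 2 Depot → stop 1 → stop 4 → stop 2 → stop 5 → Depot = 34; combined 50.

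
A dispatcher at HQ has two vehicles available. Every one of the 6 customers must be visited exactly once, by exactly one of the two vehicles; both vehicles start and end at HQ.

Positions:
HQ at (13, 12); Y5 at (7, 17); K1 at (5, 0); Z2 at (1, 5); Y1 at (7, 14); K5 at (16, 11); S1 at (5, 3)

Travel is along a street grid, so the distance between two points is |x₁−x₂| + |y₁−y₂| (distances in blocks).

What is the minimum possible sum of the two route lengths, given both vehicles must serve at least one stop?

Try each way of splitting the stops between the two vehicles (each non-empty) and, for each split, find the best tour for each vehicle:
  {Y5} + {K1, Z2, Y1, K5, S1}: 22 + 58 = 80
  {K1} + {Y5, Z2, Y1, K5, S1}: 40 + 58 = 98
  {Y5, K1} + {Z2, Y1, K5, S1}: 50 + 52 = 102
  {Z2} + {Y5, K1, Y1, K5, S1}: 38 + 56 = 94
  {Y5, Z2} + {K1, Y1, K5, S1}: 48 + 50 = 98
  {K1, Z2} + {Y5, Y1, K5, S1}: 48 + 50 = 98
  … (31 splits in total)
  {K5} + {Y5, K1, Z2, Y1, S1}: 8 + 58 = 66  ← best
Best: vehicle 1 HQ → K5 → HQ = 8; vehicle 2 HQ → Y5 → Y1 → K1 → S1 → Z2 → HQ = 58; combined 66.

66 blocks — the smallest possible combined total.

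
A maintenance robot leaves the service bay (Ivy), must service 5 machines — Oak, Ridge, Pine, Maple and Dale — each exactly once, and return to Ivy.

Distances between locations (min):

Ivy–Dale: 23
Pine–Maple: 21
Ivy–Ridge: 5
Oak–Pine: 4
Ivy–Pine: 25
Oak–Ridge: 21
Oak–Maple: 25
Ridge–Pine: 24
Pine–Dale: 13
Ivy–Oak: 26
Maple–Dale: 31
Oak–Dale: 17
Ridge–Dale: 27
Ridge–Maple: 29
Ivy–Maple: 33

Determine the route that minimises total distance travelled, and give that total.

There are 60 distinct closed tours to check (reversals are equivalent).
Ivy → Oak → Ridge → Pine → Maple → Dale → Ivy: 26+21+24+21+31+23 = 146
Ivy → Oak → Ridge → Pine → Dale → Maple → Ivy: 26+21+24+13+31+33 = 148
Ivy → Oak → Ridge → Maple → Pine → Dale → Ivy: 26+21+29+21+13+23 = 133
Ivy → Oak → Ridge → Maple → Dale → Pine → Ivy: 26+21+29+31+13+25 = 145
Ivy → Oak → Ridge → Dale → Pine → Maple → Ivy: 26+21+27+13+21+33 = 141
Ivy → Oak → Ridge → Dale → Maple → Pine → Ivy: 26+21+27+31+21+25 = 151
Ivy → Oak → Pine → Ridge → Maple → Dale → Ivy: 26+4+24+29+31+23 = 137
Ivy → Oak → Pine → Ridge → Dale → Maple → Ivy: 26+4+24+27+31+33 = 145
Ivy → Oak → Pine → Maple → Ridge → Dale → Ivy: 26+4+21+29+27+23 = 130
Ivy → Oak → Pine → Maple → Dale → Ridge → Ivy: 26+4+21+31+27+5 = 114
Ivy → Oak → Pine → Dale → Ridge → Maple → Ivy: 26+4+13+27+29+33 = 132
Ivy → Oak → Pine → Dale → Maple → Ridge → Ivy: 26+4+13+31+29+5 = 108
Ivy → Oak → Maple → Ridge → Pine → Dale → Ivy: 26+25+29+24+13+23 = 140
Ivy → Oak → Maple → Ridge → Dale → Pine → Ivy: 26+25+29+27+13+25 = 145
… (46 more)
Ivy → Ridge → Maple → Oak → Pine → Dale → Ivy: 5+29+25+4+13+23 = 99  ← best
The minimum is 99.
One optimal route: Ivy → Ridge → Maple → Oak → Pine → Dale → Ivy (or its reverse).

99 min — the shortest possible round trip.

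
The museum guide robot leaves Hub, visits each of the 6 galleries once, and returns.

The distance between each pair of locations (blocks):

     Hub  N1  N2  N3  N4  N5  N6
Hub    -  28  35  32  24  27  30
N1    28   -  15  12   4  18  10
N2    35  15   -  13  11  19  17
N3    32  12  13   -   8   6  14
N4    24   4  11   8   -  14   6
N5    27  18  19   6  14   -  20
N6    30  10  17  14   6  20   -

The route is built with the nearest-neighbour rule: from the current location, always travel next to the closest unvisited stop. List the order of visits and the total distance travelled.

Total distance 112 blocks via the nearest-neighbour route Hub → N4 → N1 → N6 → N3 → N5 → N2 → Hub.

From Hub: distances to unvisited — N4=24, N5=27, N1=28, N6=30, N3=32, N2=35. Nearest is N4 (24).
From N4: distances to unvisited — N1=4, N6=6, N3=8, N2=11, N5=14. Nearest is N1 (4).
From N1: distances to unvisited — N6=10, N3=12, N2=15, N5=18. Nearest is N6 (10).
From N6: distances to unvisited — N3=14, N2=17, N5=20. Nearest is N3 (14).
From N3: distances to unvisited — N5=6, N2=13. Nearest is N5 (6).
From N5: distances to unvisited — N2=19. Nearest is N2 (19).
Return N2→Hub: 35.
Total = 24 + 4 + 10 + 14 + 6 + 19 + 35 = 112.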